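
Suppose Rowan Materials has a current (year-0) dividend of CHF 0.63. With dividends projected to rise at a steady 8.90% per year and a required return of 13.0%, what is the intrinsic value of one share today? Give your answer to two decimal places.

Gordon growth model: P₀ = D₁/(r − g). D₁ = 0.63 × (1 + 0.089) = 0.6861.
P₀ = 0.6861 / (0.13 − 0.089) = 0.6861 / 0.041 = 16.7334

CHF 16.73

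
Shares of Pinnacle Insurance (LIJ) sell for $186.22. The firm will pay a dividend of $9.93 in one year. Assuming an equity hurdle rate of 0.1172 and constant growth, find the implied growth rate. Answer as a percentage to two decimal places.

From P₀ = D₁/(r − g), the implied growth is g = r − D₁/P₀.
g = 0.1172 − 9.93/186.22 = 0.1172 − 0.05332 = 0.06388

6.39%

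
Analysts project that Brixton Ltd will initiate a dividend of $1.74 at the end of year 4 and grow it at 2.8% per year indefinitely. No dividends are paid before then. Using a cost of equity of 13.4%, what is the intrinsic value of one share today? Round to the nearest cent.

$11.26

Deferred-dividend DDM. At t=3 the remaining stream is a growing perpetuity with first payment D_4 = 1.74.
V_3 = D_4/(r−g) = 1.74/(0.134−0.028) = 16.4151
P₀ = V_3/(1+r)^3 = 16.4151/(1+0.134)^3 = 11.2565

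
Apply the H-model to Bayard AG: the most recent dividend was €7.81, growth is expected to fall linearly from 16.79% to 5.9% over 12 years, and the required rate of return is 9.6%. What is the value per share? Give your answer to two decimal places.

€361.46

H-model: P₀ = D₀[(1+g_L) + H(g_S−g_L)]/(r−g_L), with H = 12/2 = 6.
P₀ = 7.81 × [(1+0.059) + 6×(0.1679−0.059)] / (0.096−0.059)
   = 7.81 × 1.7124 / 0.037 = 361.4552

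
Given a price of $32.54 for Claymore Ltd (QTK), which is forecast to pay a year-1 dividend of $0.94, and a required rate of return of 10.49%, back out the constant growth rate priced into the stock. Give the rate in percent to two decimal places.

From P₀ = D₁/(r − g), the implied growth is g = r − D₁/P₀.
g = 0.1049 − 0.94/32.54 = 0.1049 − 0.02889 = 0.07601

7.60%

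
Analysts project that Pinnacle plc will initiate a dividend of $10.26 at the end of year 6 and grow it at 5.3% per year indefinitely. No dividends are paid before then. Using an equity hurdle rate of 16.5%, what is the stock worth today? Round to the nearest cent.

$42.69

Deferred-dividend DDM. At t=5 the remaining stream is a growing perpetuity with first payment D_6 = 10.26.
V_5 = D_6/(r−g) = 10.26/(0.165−0.053) = 91.6071
P₀ = V_5/(1+r)^5 = 91.6071/(1+0.165)^5 = 42.6874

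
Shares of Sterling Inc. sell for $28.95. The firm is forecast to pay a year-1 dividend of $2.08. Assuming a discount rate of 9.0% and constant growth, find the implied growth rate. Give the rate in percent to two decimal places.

From P₀ = D₁/(r − g), the implied growth is g = r − D₁/P₀.
g = 0.09 − 2.08/28.95 = 0.09 − 0.07185 = 0.01815

1.82%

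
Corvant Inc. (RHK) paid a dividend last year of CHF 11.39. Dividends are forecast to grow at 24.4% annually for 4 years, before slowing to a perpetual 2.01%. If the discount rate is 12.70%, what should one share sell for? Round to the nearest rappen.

CHF 220.03

Two-stage DDM. Project D₁…D_4 at 0.244, terminal growth 0.0201, discount at r = 0.127.
D_1 = 14.1692
D_2 = 17.6264
D_3 = 21.9273
D_4 = 27.2775
Terminal value at t=4: TV = D_5/(r−g) = 27.8258/(0.127−0.0201) = 260.2977
P₀ = 14.1692/(1+0.127)^1 + 17.6264/(1+0.127)^2 + 21.9273/(1+0.127)^3 + 27.2775/(1+0.127)^4 + 260.2977/(1+0.127)^4 = 220.0293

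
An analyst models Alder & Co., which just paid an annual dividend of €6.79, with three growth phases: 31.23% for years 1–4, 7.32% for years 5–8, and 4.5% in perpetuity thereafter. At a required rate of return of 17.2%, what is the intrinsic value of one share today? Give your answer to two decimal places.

€132.49

Three-stage DDM. Project D₁…D_8; terminal Gordon value at t=8 with g = 0.045; discount at r = 0.172.
D_1 = 8.9105
D_2 = 11.6933
D_3 = 15.3451
D_4 = 20.1373
D_5 = 21.6114
D_6 = 23.1934
D_7 = 24.8911
D_8 = 26.7131
TV_8 = 27.9152/(0.172−0.045) = 219.8050
P₀ = Σ Dₜ/(1+r)ᵗ + TV_8/(1+r)^8 = 132.4902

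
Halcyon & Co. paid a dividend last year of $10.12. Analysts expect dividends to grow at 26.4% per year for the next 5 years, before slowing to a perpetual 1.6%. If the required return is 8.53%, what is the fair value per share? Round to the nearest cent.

$399.73

Two-stage DDM. Project D₁…D_5 at 0.264, terminal growth 0.016, discount at r = 0.0853.
D_1 = 12.7917
D_2 = 16.1687
D_3 = 20.4372
D_4 = 25.8326
D_5 = 32.6525
Terminal value at t=5: TV = D_6/(r−g) = 33.1749/(0.0853−0.016) = 478.7143
P₀ = 12.7917/(1+0.0853)^1 + 16.1687/(1+0.0853)^2 + 20.4372/(1+0.0853)^3 + 25.8326/(1+0.0853)^4 + 32.6525/(1+0.0853)^5 + 478.7143/(1+0.0853)^5 = 399.7324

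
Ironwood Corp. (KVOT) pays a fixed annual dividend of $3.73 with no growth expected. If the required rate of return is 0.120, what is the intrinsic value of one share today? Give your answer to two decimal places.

Zero-growth DDM (perpetuity): P₀ = D/r = 3.73 / 0.12 = 31.0833

$31.08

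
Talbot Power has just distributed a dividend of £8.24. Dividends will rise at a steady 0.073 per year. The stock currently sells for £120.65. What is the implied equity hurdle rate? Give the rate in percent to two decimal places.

Rearranging the constant-growth DDM: r = D₁/P₀ + g.
D₁ = 8.24 × (1 + 0.073) = 8.8415.
r = 8.8415 / 120.65 + 0.073 = 0.07328 + 0.073 = 0.14628

14.63%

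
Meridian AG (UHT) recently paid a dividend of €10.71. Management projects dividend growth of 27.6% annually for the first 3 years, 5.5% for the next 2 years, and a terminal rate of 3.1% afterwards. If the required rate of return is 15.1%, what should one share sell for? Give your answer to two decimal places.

Three-stage DDM. Project D₁…D_5; terminal Gordon value at t=5 with g = 0.031; discount at r = 0.151.
D_1 = 13.6660
D_2 = 17.4378
D_3 = 22.2506
D_4 = 23.4744
D_5 = 24.7655
TV_5 = 25.5332/(0.151−0.031) = 212.7766
P₀ = Σ Dₜ/(1+r)ᵗ + TV_5/(1+r)^5 = 170.5909

€170.59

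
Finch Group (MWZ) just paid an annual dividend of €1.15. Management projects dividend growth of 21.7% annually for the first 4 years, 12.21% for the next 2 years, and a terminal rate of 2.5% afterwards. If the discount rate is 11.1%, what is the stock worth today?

Three-stage DDM. Project D₁…D_6; terminal Gordon value at t=6 with g = 0.025; discount at r = 0.111.
D_1 = 1.3996
D_2 = 1.7033
D_3 = 2.0729
D_4 = 2.5227
D_5 = 2.8307
D_6 = 3.1763
TV_6 = 3.2557/(0.111−0.025) = 37.8572
P₀ = Σ Dₜ/(1+r)ᵗ + TV_6/(1+r)^6 = 29.2993

€29.30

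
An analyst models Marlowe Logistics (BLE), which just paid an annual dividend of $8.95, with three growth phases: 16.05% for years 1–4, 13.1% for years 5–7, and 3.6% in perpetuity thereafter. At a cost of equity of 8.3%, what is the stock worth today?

$377.56

Three-stage DDM. Project D₁…D_7; terminal Gordon value at t=7 with g = 0.036; discount at r = 0.083.
D_1 = 10.3865
D_2 = 12.0535
D_3 = 13.9881
D_4 = 16.2332
D_5 = 18.3597
D_6 = 20.7649
D_7 = 23.4850
TV_7 = 24.3305/(0.083−0.036) = 517.6704
P₀ = Σ Dₜ/(1+r)ᵗ + TV_7/(1+r)^7 = 377.5591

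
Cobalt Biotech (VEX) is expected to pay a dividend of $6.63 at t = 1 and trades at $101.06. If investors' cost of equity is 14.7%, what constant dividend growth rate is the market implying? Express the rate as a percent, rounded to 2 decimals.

From P₀ = D₁/(r − g), the implied growth is g = r − D₁/P₀.
g = 0.147 − 6.63/101.06 = 0.147 − 0.06560 = 0.08140

8.14%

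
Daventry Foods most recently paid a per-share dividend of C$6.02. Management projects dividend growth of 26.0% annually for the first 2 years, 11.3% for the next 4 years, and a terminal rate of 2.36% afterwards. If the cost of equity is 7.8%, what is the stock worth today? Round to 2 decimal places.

C$226.76

Three-stage DDM. Project D₁…D_6; terminal Gordon value at t=6 with g = 0.0236; discount at r = 0.078.
D_1 = 7.5852
D_2 = 9.5574
D_3 = 10.6373
D_4 = 11.8394
D_5 = 13.1772
D_6 = 14.6662
TV_6 = 15.0123/(0.078−0.0236) = 275.9622
P₀ = Σ Dₜ/(1+r)ᵗ + TV_6/(1+r)^6 = 226.7642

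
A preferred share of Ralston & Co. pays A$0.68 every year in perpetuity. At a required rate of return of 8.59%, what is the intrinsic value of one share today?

A$7.92

Zero-growth DDM (perpetuity): P₀ = D/r = 0.68 / 0.0859 = 7.9162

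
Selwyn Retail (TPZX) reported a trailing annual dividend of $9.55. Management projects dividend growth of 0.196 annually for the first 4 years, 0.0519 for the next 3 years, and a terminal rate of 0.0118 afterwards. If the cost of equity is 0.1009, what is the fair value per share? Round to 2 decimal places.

$215.43

Three-stage DDM. Project D₁…D_7; terminal Gordon value at t=7 with g = 0.0118; discount at r = 0.1009.
D_1 = 11.4218
D_2 = 13.6605
D_3 = 16.3379
D_4 = 19.5402
D_5 = 20.5543
D_6 = 21.6211
D_7 = 22.7432
TV_7 = 23.0116/(0.1009−0.0118) = 258.2667
P₀ = Σ Dₜ/(1+r)ᵗ + TV_7/(1+r)^7 = 215.4282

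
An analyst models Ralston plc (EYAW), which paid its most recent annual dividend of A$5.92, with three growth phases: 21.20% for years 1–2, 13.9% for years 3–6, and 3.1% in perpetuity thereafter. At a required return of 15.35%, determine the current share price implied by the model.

A$90.38

Three-stage DDM. Project D₁…D_6; terminal Gordon value at t=6 with g = 0.031; discount at r = 0.1535.
D_1 = 7.1750
D_2 = 8.6961
D_3 = 9.9049
D_4 = 11.2817
D_5 = 12.8499
D_6 = 14.6360
TV_6 = 15.0897/(0.1535−0.031) = 123.1812
P₀ = Σ Dₜ/(1+r)ᵗ + TV_6/(1+r)^6 = 90.3798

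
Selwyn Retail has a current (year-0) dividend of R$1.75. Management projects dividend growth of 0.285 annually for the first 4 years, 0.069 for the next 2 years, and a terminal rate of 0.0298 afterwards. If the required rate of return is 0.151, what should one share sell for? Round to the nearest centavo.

R$34.08

Three-stage DDM. Project D₁…D_6; terminal Gordon value at t=6 with g = 0.0298; discount at r = 0.151.
D_1 = 2.2487
D_2 = 2.8896
D_3 = 3.7132
D_4 = 4.7715
D_5 = 5.1007
D_6 = 5.4526
TV_6 = 5.6151/(0.151−0.0298) = 46.3294
P₀ = Σ Dₜ/(1+r)ᵗ + TV_6/(1+r)^6 = 34.0840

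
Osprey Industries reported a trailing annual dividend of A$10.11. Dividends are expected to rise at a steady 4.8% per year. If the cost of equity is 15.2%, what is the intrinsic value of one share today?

A$101.88

Gordon growth model: P₀ = D₁/(r − g). D₁ = 10.11 × (1 + 0.048) = 10.5953.
P₀ = 10.5953 / (0.152 − 0.048) = 10.5953 / 0.104 = 101.8777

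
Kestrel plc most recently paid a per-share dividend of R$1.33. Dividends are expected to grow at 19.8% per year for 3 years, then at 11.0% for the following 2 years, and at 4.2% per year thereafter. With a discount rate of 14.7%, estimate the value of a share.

R$21.33

Three-stage DDM. Project D₁…D_5; terminal Gordon value at t=5 with g = 0.042; discount at r = 0.147.
D_1 = 1.5933
D_2 = 1.9088
D_3 = 2.2868
D_4 = 2.5383
D_5 = 2.8175
TV_5 = 2.9359/(0.147−0.042) = 27.9606
P₀ = Σ Dₜ/(1+r)ᵗ + TV_5/(1+r)^5 = 21.3253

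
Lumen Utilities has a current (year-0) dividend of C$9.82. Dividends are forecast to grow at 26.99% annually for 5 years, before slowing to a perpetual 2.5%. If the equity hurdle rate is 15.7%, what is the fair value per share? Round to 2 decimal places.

Two-stage DDM. Project D₁…D_5 at 0.2699, terminal growth 0.025, discount at r = 0.157.
D_1 = 12.4704
D_2 = 15.8362
D_3 = 20.1104
D_4 = 25.5382
D_5 = 32.4309
Terminal value at t=5: TV = D_6/(r−g) = 33.2417/(0.157−0.025) = 251.8309
P₀ = 12.4704/(1+0.157)^1 + 15.8362/(1+0.157)^2 + 20.1104/(1+0.157)^3 + 25.5382/(1+0.157)^4 + 32.4309/(1+0.157)^5 + 251.8309/(1+0.157)^5 = 186.9484

C$186.95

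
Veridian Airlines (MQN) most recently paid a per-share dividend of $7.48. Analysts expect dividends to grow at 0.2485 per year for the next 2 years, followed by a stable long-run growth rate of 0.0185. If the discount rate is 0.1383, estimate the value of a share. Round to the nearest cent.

Two-stage DDM. Project D₁…D_2 at 0.2485, terminal growth 0.0185, discount at r = 0.1383.
D_1 = 9.3388
D_2 = 11.6595
Terminal value at t=2: TV = D_3/(r−g) = 11.8752/(0.1383−0.0185) = 99.1249
P₀ = 9.3388/(1+0.1383)^1 + 11.6595/(1+0.1383)^2 + 99.1249/(1+0.1383)^2 = 93.7040

$93.70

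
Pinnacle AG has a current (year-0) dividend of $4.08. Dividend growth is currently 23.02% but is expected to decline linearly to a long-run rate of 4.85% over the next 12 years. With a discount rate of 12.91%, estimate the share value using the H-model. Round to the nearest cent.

H-model: P₀ = D₀[(1+g_L) + H(g_S−g_L)]/(r−g_L), with H = 12/2 = 6.
P₀ = 4.08 × [(1+0.0485) + 6×(0.2302−0.0485)] / (0.1291−0.0485)
   = 4.08 × 2.1387 / 0.0806 = 108.2617

$108.26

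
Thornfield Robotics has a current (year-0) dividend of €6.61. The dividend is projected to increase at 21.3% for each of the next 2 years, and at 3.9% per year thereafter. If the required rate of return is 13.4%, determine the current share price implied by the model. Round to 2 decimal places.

Two-stage DDM. Project D₁…D_2 at 0.213, terminal growth 0.039, discount at r = 0.134.
D_1 = 8.0179
D_2 = 9.7257
Terminal value at t=2: TV = D_3/(r−g) = 10.1051/(0.134−0.039) = 106.3690
P₀ = 8.0179/(1+0.134)^1 + 9.7257/(1+0.134)^2 + 106.3690/(1+0.134)^2 = 97.3494

€97.35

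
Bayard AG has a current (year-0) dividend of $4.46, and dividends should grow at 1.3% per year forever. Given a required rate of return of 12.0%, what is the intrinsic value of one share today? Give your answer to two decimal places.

Gordon growth model: P₀ = D₁/(r − g). D₁ = 4.46 × (1 + 0.013) = 4.5180.
P₀ = 4.5180 / (0.12 − 0.013) = 4.5180 / 0.107 = 42.2241

$42.22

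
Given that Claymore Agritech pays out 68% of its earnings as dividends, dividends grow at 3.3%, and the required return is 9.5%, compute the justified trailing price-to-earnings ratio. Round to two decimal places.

11.33

Justified trailing P/E = b(1+g)/(r−g) = 0.68×(1+0.033)/(0.095−0.033) = 11.3297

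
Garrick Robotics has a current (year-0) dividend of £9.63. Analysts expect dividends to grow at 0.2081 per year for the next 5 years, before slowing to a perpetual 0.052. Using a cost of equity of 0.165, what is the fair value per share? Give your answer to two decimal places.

£161.27

Two-stage DDM. Project D₁…D_5 at 0.2081, terminal growth 0.052, discount at r = 0.165.
D_1 = 11.6340
D_2 = 14.0550
D_3 = 16.9799
D_4 = 20.5134
D_5 = 24.7822
Terminal value at t=5: TV = D_6/(r−g) = 26.0709/(0.165−0.052) = 230.7162
P₀ = 11.6340/(1+0.165)^1 + 14.0550/(1+0.165)^2 + 16.9799/(1+0.165)^3 + 20.5134/(1+0.165)^4 + 24.7822/(1+0.165)^5 + 230.7162/(1+0.165)^5 = 161.2749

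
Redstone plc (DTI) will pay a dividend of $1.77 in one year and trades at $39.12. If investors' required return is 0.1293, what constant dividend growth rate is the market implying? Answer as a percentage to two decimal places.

From P₀ = D₁/(r − g), the implied growth is g = r − D₁/P₀.
g = 0.1293 − 1.77/39.12 = 0.1293 − 0.04525 = 0.08405

8.41%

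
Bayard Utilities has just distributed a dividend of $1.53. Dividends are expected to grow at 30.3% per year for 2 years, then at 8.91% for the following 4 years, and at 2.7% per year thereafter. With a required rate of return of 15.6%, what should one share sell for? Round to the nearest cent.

Three-stage DDM. Project D₁…D_6; terminal Gordon value at t=6 with g = 0.027; discount at r = 0.156.
D_1 = 1.9936
D_2 = 2.5976
D_3 = 2.8291
D_4 = 3.0812
D_5 = 3.3557
D_6 = 3.6547
TV_6 = 3.7534/(0.156−0.027) = 29.0959
P₀ = Σ Dₜ/(1+r)ᵗ + TV_6/(1+r)^6 = 22.5744

$22.57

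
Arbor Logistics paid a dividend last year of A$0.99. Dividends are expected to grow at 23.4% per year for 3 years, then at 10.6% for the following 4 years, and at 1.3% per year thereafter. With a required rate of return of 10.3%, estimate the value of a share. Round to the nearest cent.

A$25.09

Three-stage DDM. Project D₁…D_7; terminal Gordon value at t=7 with g = 0.013; discount at r = 0.103.
D_1 = 1.2217
D_2 = 1.5075
D_3 = 1.8603
D_4 = 2.0575
D_5 = 2.2756
D_6 = 2.5168
D_7 = 2.7836
TV_7 = 2.8198/(0.103−0.013) = 31.3306
P₀ = Σ Dₜ/(1+r)ᵗ + TV_7/(1+r)^7 = 25.0899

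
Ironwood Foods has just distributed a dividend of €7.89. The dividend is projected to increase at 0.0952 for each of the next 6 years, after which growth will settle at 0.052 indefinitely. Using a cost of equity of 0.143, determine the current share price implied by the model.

Two-stage DDM. Project D₁…D_6 at 0.0952, terminal growth 0.052, discount at r = 0.143.
D_1 = 8.6411
D_2 = 9.4638
D_3 = 10.3647
D_4 = 11.3514
D_5 = 12.4321
D_6 = 13.6156
Terminal value at t=6: TV = D_7/(r−g) = 14.3236/(0.143−0.052) = 157.4026
P₀ = 8.6411/(1+0.143)^1 + 9.4638/(1+0.143)^2 + 10.3647/(1+0.143)^3 + 11.3514/(1+0.143)^4 + 12.4321/(1+0.143)^5 + 13.6156/(1+0.143)^6 + 157.4026/(1+0.143)^6 = 111.4627

€111.46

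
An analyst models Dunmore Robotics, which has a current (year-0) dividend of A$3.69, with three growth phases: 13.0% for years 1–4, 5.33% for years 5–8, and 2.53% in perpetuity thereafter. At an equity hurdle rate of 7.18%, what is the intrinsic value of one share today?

A$128.10

Three-stage DDM. Project D₁…D_8; terminal Gordon value at t=8 with g = 0.0253; discount at r = 0.0718.
D_1 = 4.1697
D_2 = 4.7118
D_3 = 5.3243
D_4 = 6.0164
D_5 = 6.3371
D_6 = 6.6749
D_7 = 7.0307
D_8 = 7.4054
TV_8 = 7.5928/(0.0718−0.0253) = 163.2851
P₀ = Σ Dₜ/(1+r)ᵗ + TV_8/(1+r)^8 = 128.1028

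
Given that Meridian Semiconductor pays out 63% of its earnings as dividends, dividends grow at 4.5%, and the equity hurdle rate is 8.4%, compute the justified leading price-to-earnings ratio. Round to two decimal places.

16.15

Justified leading P/E = b/(r−g) = 0.63/(0.084−0.045) = 16.1538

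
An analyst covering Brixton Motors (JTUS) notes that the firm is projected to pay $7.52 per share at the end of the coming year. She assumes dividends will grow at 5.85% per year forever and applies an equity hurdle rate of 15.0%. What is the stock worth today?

Gordon growth model: P₀ = D₁/(r − g), with D₁ = 7.52 given directly.
P₀ = 7.5200 / (0.15 − 0.0585) = 7.5200 / 0.0915 = 82.1858

$82.19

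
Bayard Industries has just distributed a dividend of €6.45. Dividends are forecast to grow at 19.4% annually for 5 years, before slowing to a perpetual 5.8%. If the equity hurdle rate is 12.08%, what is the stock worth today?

€188.24

Two-stage DDM. Project D₁…D_5 at 0.194, terminal growth 0.058, discount at r = 0.1208.
D_1 = 7.7013
D_2 = 9.1954
D_3 = 10.9793
D_4 = 13.1092
D_5 = 15.6524
Terminal value at t=5: TV = D_6/(r−g) = 16.5603/(0.1208−0.058) = 263.6983
P₀ = 7.7013/(1+0.1208)^1 + 9.1954/(1+0.1208)^2 + 10.9793/(1+0.1208)^3 + 13.1092/(1+0.1208)^4 + 15.6524/(1+0.1208)^5 + 263.6983/(1+0.1208)^5 = 188.2430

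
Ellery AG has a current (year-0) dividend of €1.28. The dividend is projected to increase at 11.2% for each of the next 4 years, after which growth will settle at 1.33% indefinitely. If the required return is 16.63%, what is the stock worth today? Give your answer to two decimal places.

Two-stage DDM. Project D₁…D_4 at 0.112, terminal growth 0.0133, discount at r = 0.1663.
D_1 = 1.4234
D_2 = 1.5828
D_3 = 1.7600
D_4 = 1.9572
Terminal value at t=4: TV = D_5/(r−g) = 1.9832/(0.1663−0.0133) = 12.9621
P₀ = 1.4234/(1+0.1663)^1 + 1.5828/(1+0.1663)^2 + 1.7600/(1+0.1663)^3 + 1.9572/(1+0.1663)^4 + 12.9621/(1+0.1663)^4 = 11.5566

€11.56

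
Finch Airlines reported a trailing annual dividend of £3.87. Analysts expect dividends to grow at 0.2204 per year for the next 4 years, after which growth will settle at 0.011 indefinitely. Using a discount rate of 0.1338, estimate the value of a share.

Two-stage DDM. Project D₁…D_4 at 0.2204, terminal growth 0.011, discount at r = 0.1338.
D_1 = 4.7229
D_2 = 5.7639
D_3 = 7.0342
D_4 = 8.5846
Terminal value at t=4: TV = D_5/(r−g) = 8.6790/(0.1338−0.011) = 70.6761
P₀ = 4.7229/(1+0.1338)^1 + 5.7639/(1+0.1338)^2 + 7.0342/(1+0.1338)^3 + 8.5846/(1+0.1338)^4 + 70.6761/(1+0.1338)^4 = 61.4392

£61.44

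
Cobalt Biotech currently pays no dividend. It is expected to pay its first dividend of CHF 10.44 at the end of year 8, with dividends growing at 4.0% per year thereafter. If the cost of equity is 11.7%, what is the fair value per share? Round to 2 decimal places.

CHF 62.49

Deferred-dividend DDM. At t=7 the remaining stream is a growing perpetuity with first payment D_8 = 10.44.
V_7 = D_8/(r−g) = 10.44/(0.117−0.04) = 135.5844
P₀ = V_7/(1+r)^7 = 135.5844/(1+0.117)^7 = 62.4939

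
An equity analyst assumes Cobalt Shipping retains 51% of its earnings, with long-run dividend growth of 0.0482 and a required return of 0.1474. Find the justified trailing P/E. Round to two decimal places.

Payout ratio b = 1 − 0.51 = 0.49.
Justified trailing P/E = b(1+g)/(r−g) = 0.49×(1+0.0482)/(0.1474−0.0482) = 5.1776

5.18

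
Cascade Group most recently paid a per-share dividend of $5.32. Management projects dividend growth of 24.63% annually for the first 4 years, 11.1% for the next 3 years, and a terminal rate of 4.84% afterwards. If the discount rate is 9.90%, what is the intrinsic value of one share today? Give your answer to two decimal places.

Three-stage DDM. Project D₁…D_7; terminal Gordon value at t=7 with g = 0.0484; discount at r = 0.099.
D_1 = 6.6303
D_2 = 8.2634
D_3 = 10.2986
D_4 = 12.8352
D_5 = 14.2599
D_6 = 15.8427
D_7 = 17.6013
TV_7 = 18.4532/(0.099−0.0484) = 364.6873
P₀ = Σ Dₜ/(1+r)ᵗ + TV_7/(1+r)^7 = 244.7457

$244.75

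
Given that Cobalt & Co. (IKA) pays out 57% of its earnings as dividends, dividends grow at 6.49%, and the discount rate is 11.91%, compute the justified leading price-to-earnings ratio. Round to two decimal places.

10.52

Justified leading P/E = b/(r−g) = 0.57/(0.1191−0.0649) = 10.5166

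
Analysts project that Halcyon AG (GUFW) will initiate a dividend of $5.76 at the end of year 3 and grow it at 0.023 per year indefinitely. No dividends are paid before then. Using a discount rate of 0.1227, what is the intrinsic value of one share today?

$45.84

Deferred-dividend DDM. At t=2 the remaining stream is a growing perpetuity with first payment D_3 = 5.76.
V_2 = D_3/(r−g) = 5.76/(0.1227−0.023) = 57.7733
P₀ = V_2/(1+r)^2 = 57.7733/(1+0.1227)^2 = 45.8353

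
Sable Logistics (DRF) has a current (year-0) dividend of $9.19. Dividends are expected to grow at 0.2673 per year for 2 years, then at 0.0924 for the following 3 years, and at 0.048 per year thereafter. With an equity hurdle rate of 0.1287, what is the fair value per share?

$190.87

Three-stage DDM. Project D₁…D_5; terminal Gordon value at t=5 with g = 0.048; discount at r = 0.1287.
D_1 = 11.6465
D_2 = 14.7596
D_3 = 16.1234
D_4 = 17.6132
D_5 = 19.2406
TV_5 = 20.1642/(0.1287−0.048) = 249.8660
P₀ = Σ Dₜ/(1+r)ᵗ + TV_5/(1+r)^5 = 190.8728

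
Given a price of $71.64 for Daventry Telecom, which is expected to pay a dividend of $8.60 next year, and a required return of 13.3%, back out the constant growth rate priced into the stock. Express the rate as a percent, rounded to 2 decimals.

1.30%

From P₀ = D₁/(r − g), the implied growth is g = r − D₁/P₀.
g = 0.133 − 8.60/71.64 = 0.133 − 0.12004 = 0.01296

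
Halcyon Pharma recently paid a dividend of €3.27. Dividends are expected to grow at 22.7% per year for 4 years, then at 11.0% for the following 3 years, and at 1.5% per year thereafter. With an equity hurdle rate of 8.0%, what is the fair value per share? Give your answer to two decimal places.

Three-stage DDM. Project D₁…D_7; terminal Gordon value at t=7 with g = 0.015; discount at r = 0.08.
D_1 = 4.0123
D_2 = 4.9231
D_3 = 6.0406
D_4 = 7.4118
D_5 = 8.2271
D_6 = 9.1321
D_7 = 10.1367
TV_7 = 10.2887/(0.08−0.015) = 158.2879
P₀ = Σ Dₜ/(1+r)ᵗ + TV_7/(1+r)^7 = 127.8071

€127.81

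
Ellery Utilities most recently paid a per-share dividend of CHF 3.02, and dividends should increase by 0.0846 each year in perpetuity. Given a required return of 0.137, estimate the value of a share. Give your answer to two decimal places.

CHF 62.51

Gordon growth model: P₀ = D₁/(r − g). D₁ = 3.02 × (1 + 0.0846) = 3.2755.
P₀ = 3.2755 / (0.137 − 0.0846) = 3.2755 / 0.0524 = 62.5094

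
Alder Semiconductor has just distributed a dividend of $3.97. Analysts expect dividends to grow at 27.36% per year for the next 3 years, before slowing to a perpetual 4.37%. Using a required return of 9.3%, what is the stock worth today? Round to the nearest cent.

$149.27

Two-stage DDM. Project D₁…D_3 at 0.2736, terminal growth 0.0437, discount at r = 0.093.
D_1 = 5.0562
D_2 = 6.4396
D_3 = 8.2014
Terminal value at t=3: TV = D_4/(r−g) = 8.5598/(0.093−0.0437) = 173.6275
P₀ = 5.0562/(1+0.093)^1 + 6.4396/(1+0.093)^2 + 8.2014/(1+0.093)^3 + 173.6275/(1+0.093)^3 = 149.2686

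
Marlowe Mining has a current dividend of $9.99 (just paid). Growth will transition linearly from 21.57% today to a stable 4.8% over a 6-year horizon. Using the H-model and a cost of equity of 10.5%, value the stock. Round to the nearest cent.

H-model: P₀ = D₀[(1+g_L) + H(g_S−g_L)]/(r−g_L), with H = 6/2 = 3.
P₀ = 9.99 × [(1+0.048) + 3×(0.2157−0.048)] / (0.105−0.048)
   = 9.99 × 1.5511 / 0.057 = 271.8507

$271.85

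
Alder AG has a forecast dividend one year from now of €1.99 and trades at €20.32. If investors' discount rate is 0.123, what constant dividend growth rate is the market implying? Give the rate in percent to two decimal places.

From P₀ = D₁/(r − g), the implied growth is g = r − D₁/P₀.
g = 0.123 − 1.99/20.32 = 0.123 − 0.09793 = 0.02507

2.51%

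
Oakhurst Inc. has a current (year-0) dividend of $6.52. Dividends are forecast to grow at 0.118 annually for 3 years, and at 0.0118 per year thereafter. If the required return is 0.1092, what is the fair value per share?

$89.23

Two-stage DDM. Project D₁…D_3 at 0.118, terminal growth 0.0118, discount at r = 0.1092.
D_1 = 7.2894
D_2 = 8.1495
D_3 = 9.1111
Terminal value at t=3: TV = D_4/(r−g) = 9.2187/(0.1092−0.0118) = 94.6474
P₀ = 7.2894/(1+0.1092)^1 + 8.1495/(1+0.1092)^2 + 9.1111/(1+0.1092)^3 + 94.6474/(1+0.1092)^3 = 89.2272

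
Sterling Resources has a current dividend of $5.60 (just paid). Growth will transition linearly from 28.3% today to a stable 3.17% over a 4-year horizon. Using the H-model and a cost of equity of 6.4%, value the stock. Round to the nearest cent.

H-model: P₀ = D₀[(1+g_L) + H(g_S−g_L)]/(r−g_L), with H = 4/2 = 2.
P₀ = 5.60 × [(1+0.0317) + 2×(0.283−0.0317)] / (0.064−0.0317)
   = 5.60 × 1.5343 / 0.0323 = 266.0087

$266.01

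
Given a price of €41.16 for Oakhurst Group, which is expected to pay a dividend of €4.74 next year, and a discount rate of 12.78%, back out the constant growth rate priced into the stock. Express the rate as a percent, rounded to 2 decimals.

1.26%

From P₀ = D₁/(r − g), the implied growth is g = r − D₁/P₀.
g = 0.1278 − 4.74/41.16 = 0.1278 − 0.11516 = 0.01264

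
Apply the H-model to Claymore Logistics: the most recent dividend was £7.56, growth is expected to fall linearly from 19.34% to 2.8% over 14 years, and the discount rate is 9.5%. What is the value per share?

H-model: P₀ = D₀[(1+g_L) + H(g_S−g_L)]/(r−g_L), with H = 14/2 = 7.
P₀ = 7.56 × [(1+0.028) + 7×(0.1934−0.028)] / (0.095−0.028)
   = 7.56 × 2.1858 / 0.067 = 246.6365

£246.64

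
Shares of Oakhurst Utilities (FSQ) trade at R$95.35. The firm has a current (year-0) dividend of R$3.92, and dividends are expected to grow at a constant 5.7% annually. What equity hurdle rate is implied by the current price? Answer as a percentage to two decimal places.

10.05%

Rearranging the constant-growth DDM: r = D₁/P₀ + g.
D₁ = 3.92 × (1 + 0.057) = 4.1434.
r = 4.1434 / 95.35 + 0.057 = 0.04346 + 0.057 = 0.10046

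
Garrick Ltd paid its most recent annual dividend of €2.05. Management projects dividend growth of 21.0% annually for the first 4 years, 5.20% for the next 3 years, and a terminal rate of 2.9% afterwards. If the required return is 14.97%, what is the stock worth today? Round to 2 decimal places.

Three-stage DDM. Project D₁…D_7; terminal Gordon value at t=7 with g = 0.029; discount at r = 0.1497.
D_1 = 2.4805
D_2 = 3.0014
D_3 = 3.6317
D_4 = 4.3944
D_5 = 4.6229
D_6 = 4.8633
D_7 = 5.1161
TV_7 = 5.2645/(0.1497−0.029) = 43.6165
P₀ = Σ Dₜ/(1+r)ᵗ + TV_7/(1+r)^7 = 32.0942

€32.09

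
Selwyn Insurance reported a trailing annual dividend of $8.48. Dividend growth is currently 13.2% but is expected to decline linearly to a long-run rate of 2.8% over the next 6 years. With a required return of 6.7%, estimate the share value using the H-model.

$291.36

H-model: P₀ = D₀[(1+g_L) + H(g_S−g_L)]/(r−g_L), with H = 6/2 = 3.
P₀ = 8.48 × [(1+0.028) + 3×(0.132−0.028)] / (0.067−0.028)
   = 8.48 × 1.3400 / 0.039 = 291.3641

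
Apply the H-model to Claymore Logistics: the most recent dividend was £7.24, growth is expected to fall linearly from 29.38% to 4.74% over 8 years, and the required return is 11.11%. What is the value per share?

£231.07

H-model: P₀ = D₀[(1+g_L) + H(g_S−g_L)]/(r−g_L), with H = 8/2 = 4.
P₀ = 7.24 × [(1+0.0474) + 4×(0.2938−0.0474)] / (0.1111−0.0474)
   = 7.24 × 2.0330 / 0.0637 = 231.0662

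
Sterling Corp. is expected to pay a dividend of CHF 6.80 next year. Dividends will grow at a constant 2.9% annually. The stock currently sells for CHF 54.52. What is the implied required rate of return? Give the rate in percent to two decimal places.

Rearranging the constant-growth DDM: r = D₁/P₀ + g.
r = 6.8000 / 54.52 + 0.029 = 0.12472 + 0.029 = 0.15372

15.37%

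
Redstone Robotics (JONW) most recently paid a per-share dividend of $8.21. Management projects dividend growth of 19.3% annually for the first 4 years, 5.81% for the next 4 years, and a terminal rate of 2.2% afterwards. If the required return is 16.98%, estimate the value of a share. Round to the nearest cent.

$103.42

Three-stage DDM. Project D₁…D_8; terminal Gordon value at t=8 with g = 0.022; discount at r = 0.1698.
D_1 = 9.7945
D_2 = 11.6849
D_3 = 13.9401
D_4 = 16.6305
D_5 = 17.5967
D_6 = 18.6191
D_7 = 19.7009
D_8 = 20.8455
TV_8 = 21.3041/(0.1698−0.022) = 144.1412
P₀ = Σ Dₜ/(1+r)ᵗ + TV_8/(1+r)^8 = 103.4214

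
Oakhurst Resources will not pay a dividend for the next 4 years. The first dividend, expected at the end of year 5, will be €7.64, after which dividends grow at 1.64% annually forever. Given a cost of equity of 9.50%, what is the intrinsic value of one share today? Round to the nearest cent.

Deferred-dividend DDM. At t=4 the remaining stream is a growing perpetuity with first payment D_5 = 7.64.
V_4 = D_5/(r−g) = 7.64/(0.095−0.0164) = 97.2010
P₀ = V_4/(1+r)^4 = 97.2010/(1+0.095)^4 = 67.6105

€67.61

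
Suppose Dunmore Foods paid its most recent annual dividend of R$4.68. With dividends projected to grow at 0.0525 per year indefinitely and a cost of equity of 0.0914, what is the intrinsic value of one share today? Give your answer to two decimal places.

R$126.62

Gordon growth model: P₀ = D₁/(r − g). D₁ = 4.68 × (1 + 0.0525) = 4.9257.
P₀ = 4.9257 / (0.0914 − 0.0525) = 4.9257 / 0.0389 = 126.6247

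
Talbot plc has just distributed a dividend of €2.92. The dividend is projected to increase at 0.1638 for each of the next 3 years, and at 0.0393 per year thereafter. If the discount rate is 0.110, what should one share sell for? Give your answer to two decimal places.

€59.11

Two-stage DDM. Project D₁…D_3 at 0.1638, terminal growth 0.0393, discount at r = 0.11.
D_1 = 3.3983
D_2 = 3.9549
D_3 = 4.6028
Terminal value at t=3: TV = D_4/(r−g) = 4.7836/(0.11−0.0393) = 67.6612
P₀ = 3.3983/(1+0.11)^1 + 3.9549/(1+0.11)^2 + 4.6028/(1+0.11)^3 + 67.6612/(1+0.11)^3 = 59.1102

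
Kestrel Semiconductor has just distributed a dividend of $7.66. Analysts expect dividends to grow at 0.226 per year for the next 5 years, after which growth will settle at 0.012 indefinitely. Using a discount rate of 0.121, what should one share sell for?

Two-stage DDM. Project D₁…D_5 at 0.226, terminal growth 0.012, discount at r = 0.121.
D_1 = 9.3912
D_2 = 11.5136
D_3 = 14.1156
D_4 = 17.3058
D_5 = 21.2169
Terminal value at t=5: TV = D_6/(r−g) = 21.4715/(0.121−0.012) = 196.9859
P₀ = 9.3912/(1+0.121)^1 + 11.5136/(1+0.121)^2 + 14.1156/(1+0.121)^3 + 17.3058/(1+0.121)^4 + 21.2169/(1+0.121)^5 + 196.9859/(1+0.121)^5 = 161.7818

$161.78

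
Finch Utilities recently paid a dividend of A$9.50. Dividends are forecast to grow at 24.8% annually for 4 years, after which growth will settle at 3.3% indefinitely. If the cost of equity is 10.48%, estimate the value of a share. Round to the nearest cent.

A$274.56

Two-stage DDM. Project D₁…D_4 at 0.248, terminal growth 0.033, discount at r = 0.1048.
D_1 = 11.8560
D_2 = 14.7963
D_3 = 18.4658
D_4 = 23.0453
Terminal value at t=4: TV = D_5/(r−g) = 23.8058/(0.1048−0.033) = 331.5567
P₀ = 11.8560/(1+0.1048)^1 + 14.7963/(1+0.1048)^2 + 18.4658/(1+0.1048)^3 + 23.0453/(1+0.1048)^4 + 331.5567/(1+0.1048)^4 = 274.5634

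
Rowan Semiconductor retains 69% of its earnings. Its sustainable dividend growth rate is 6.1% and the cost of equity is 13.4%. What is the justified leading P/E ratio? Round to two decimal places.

4.25

Payout ratio b = 1 − 0.69 = 0.31.
Justified leading P/E = b/(r−g) = 0.31/(0.134−0.061) = 4.2466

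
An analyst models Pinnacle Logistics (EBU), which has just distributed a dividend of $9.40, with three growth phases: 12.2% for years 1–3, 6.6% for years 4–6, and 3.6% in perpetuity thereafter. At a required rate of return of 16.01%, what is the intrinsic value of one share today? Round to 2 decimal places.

$103.06

Three-stage DDM. Project D₁…D_6; terminal Gordon value at t=6 with g = 0.036; discount at r = 0.1601.
D_1 = 10.5468
D_2 = 11.8335
D_3 = 13.2772
D_4 = 14.1535
D_5 = 15.0876
D_6 = 16.0834
TV_6 = 16.6624/(0.1601−0.036) = 134.2660
P₀ = Σ Dₜ/(1+r)ᵗ + TV_6/(1+r)^6 = 103.0602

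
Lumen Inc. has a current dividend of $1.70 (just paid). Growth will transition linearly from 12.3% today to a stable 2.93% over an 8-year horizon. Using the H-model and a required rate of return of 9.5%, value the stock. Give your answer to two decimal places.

H-model: P₀ = D₀[(1+g_L) + H(g_S−g_L)]/(r−g_L), with H = 8/2 = 4.
P₀ = 1.70 × [(1+0.0293) + 4×(0.123−0.0293)] / (0.095−0.0293)
   = 1.70 × 1.4041 / 0.0657 = 36.3314

$36.33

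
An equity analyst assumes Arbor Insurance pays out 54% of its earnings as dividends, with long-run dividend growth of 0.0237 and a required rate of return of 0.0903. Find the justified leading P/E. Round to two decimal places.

Justified leading P/E = b/(r−g) = 0.54/(0.0903−0.0237) = 8.1081

8.11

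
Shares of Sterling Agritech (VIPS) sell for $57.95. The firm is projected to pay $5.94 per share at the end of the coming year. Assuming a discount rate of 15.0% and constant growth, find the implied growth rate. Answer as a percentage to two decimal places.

From P₀ = D₁/(r − g), the implied growth is g = r − D₁/P₀.
g = 0.15 − 5.94/57.95 = 0.15 − 0.10250 = 0.04750

4.75%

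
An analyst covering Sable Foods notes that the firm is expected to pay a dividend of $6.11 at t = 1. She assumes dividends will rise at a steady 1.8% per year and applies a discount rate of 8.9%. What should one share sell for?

Gordon growth model: P₀ = D₁/(r − g), with D₁ = 6.11 given directly.
P₀ = 6.1100 / (0.089 − 0.018) = 6.1100 / 0.071 = 86.0563

$86.06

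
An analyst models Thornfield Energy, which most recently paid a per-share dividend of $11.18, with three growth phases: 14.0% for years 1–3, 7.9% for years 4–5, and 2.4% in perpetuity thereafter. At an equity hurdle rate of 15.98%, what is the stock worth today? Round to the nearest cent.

Three-stage DDM. Project D₁…D_5; terminal Gordon value at t=5 with g = 0.024; discount at r = 0.1598.
D_1 = 12.7452
D_2 = 14.5295
D_3 = 16.5637
D_4 = 17.8722
D_5 = 19.2841
TV_5 = 19.7469/(0.1598−0.024) = 145.4117
P₀ = Σ Dₜ/(1+r)ᵗ + TV_5/(1+r)^5 = 120.7667

$120.77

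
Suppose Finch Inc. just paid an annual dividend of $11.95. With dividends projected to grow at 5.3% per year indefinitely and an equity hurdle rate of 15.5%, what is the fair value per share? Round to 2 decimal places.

$123.37

Gordon growth model: P₀ = D₁/(r − g). D₁ = 11.95 × (1 + 0.053) = 12.5833.
P₀ = 12.5833 / (0.155 − 0.053) = 12.5833 / 0.102 = 123.3662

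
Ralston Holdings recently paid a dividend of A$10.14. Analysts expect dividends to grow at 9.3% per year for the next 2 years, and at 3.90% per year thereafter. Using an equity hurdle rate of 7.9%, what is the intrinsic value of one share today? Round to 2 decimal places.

Two-stage DDM. Project D₁…D_2 at 0.093, terminal growth 0.039, discount at r = 0.079.
D_1 = 11.0830
D_2 = 12.1137
Terminal value at t=2: TV = D_3/(r−g) = 12.5862/(0.079−0.039) = 314.6544
P₀ = 11.0830/(1+0.079)^1 + 12.1137/(1+0.079)^2 + 314.6544/(1+0.079)^2 = 290.9421

A$290.94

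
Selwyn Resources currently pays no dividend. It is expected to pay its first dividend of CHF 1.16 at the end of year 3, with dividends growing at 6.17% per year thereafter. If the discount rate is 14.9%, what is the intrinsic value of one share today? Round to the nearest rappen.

CHF 10.06

Deferred-dividend DDM. At t=2 the remaining stream is a growing perpetuity with first payment D_3 = 1.16.
V_2 = D_3/(r−g) = 1.16/(0.149−0.0617) = 13.2875
P₀ = V_2/(1+r)^2 = 13.2875/(1+0.149)^2 = 10.0648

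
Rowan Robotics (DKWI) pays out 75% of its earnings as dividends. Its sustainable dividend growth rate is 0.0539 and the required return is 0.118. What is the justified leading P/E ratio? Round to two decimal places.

11.70

Justified leading P/E = b/(r−g) = 0.75/(0.118−0.0539) = 11.7005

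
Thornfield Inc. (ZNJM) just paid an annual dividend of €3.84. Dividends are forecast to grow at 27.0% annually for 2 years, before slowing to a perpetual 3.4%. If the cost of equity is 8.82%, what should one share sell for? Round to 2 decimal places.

Two-stage DDM. Project D₁…D_2 at 0.27, terminal growth 0.034, discount at r = 0.0882.
D_1 = 4.8768
D_2 = 6.1935
Terminal value at t=2: TV = D_3/(r−g) = 6.4041/(0.0882−0.034) = 118.1571
P₀ = 4.8768/(1+0.0882)^1 + 6.1935/(1+0.0882)^2 + 118.1571/(1+0.0882)^2 = 109.4915

€109.49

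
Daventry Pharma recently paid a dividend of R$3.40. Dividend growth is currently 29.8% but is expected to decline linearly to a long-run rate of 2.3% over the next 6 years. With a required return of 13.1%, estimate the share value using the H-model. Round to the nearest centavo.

H-model: P₀ = D₀[(1+g_L) + H(g_S−g_L)]/(r−g_L), with H = 6/2 = 3.
P₀ = 3.40 × [(1+0.023) + 3×(0.298−0.023)] / (0.131−0.023)
   = 3.40 × 1.8480 / 0.108 = 58.1778

R$58.18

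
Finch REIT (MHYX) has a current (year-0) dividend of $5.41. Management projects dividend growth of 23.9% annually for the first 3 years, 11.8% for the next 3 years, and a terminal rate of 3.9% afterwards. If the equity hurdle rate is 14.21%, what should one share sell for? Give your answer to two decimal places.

$104.30

Three-stage DDM. Project D₁…D_6; terminal Gordon value at t=6 with g = 0.039; discount at r = 0.1421.
D_1 = 6.7030
D_2 = 8.3050
D_3 = 10.2899
D_4 = 11.5041
D_5 = 12.8616
D_6 = 14.3793
TV_6 = 14.9401/(0.1421−0.039) = 144.9084
P₀ = Σ Dₜ/(1+r)ᵗ + TV_6/(1+r)^6 = 104.2956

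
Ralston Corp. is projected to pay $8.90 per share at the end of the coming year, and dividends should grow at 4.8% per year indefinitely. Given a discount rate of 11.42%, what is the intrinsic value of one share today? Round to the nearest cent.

$134.44

Gordon growth model: P₀ = D₁/(r − g), with D₁ = 8.90 given directly.
P₀ = 8.9000 / (0.1142 − 0.048) = 8.9000 / 0.0662 = 134.4411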